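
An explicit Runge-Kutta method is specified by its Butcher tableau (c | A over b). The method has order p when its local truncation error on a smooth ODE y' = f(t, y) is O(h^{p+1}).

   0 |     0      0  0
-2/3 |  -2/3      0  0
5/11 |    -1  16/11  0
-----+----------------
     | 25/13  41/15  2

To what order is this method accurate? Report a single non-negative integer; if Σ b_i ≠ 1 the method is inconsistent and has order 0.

0

b = (25/13, 41/15, 2)
c = (0, -2/3, 5/11)
Ac = (0, 0, -32/33)
Σ b_i: 25/13·1 + 41/15·1 + 2·1 = 1298/195 ≠ 1 ⇒ order 0.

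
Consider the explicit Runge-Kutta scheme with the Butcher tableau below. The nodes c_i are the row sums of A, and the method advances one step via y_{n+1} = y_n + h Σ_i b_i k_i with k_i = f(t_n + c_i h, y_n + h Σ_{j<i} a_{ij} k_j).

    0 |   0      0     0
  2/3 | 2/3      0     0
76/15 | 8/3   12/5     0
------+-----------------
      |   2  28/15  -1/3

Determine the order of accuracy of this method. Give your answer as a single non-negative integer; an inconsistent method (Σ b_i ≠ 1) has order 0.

b = (2, 28/15, -1/3)
c = (0, 2/3, 76/15)
Ac = (0, 0, 8/5)
Σ b_i: 2·1 + 28/15·1 + (-1/3)·1 = 53/15 ≠ 1 ⇒ order 0.

0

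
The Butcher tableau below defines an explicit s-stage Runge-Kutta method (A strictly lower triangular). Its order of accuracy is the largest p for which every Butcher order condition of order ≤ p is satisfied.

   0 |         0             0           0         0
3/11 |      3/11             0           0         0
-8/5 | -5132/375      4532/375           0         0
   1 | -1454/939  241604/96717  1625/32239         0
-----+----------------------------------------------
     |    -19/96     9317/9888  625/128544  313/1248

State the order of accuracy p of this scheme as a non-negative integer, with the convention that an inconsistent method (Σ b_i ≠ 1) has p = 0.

4

b = (-19/96, 9317/9888, 625/128544, 313/1248)
c = (0, 3/11, -8/5, 1)
Ac = (0, 0, 412/125, 188/313)
Σ b_i: (-19/96)·1 + 9317/9888·1 + 625/128544·1 + 313/1248·1 = 1 ✓
b·c: 9317/9888·3/11 + 625/128544·(-8/5) + 313/1248·1 = 1/2 ✓
b·c²: 9317/9888·9/121 + 625/128544·64/25 + 313/1248·1 = 1/3 ✓
b·Ac: 625/128544·412/125 + 313/1248·188/313 = 1/6 ✓
b·c³: 9317/9888·27/1331 + 625/128544·(-512/125) + 313/1248·1 = 1/4 ✓
b·(c∘Ac): 625/128544·(-3296/625) + 313/1248·188/313 = 1/8 ✓
b·Ac²: 625/128544·1236/1375 + 313/1248·1084/3443 = 1/12 ✓
b·A²c: 313/1248·52/313 = 1/24 ✓; 4 stages ⇒ order 4.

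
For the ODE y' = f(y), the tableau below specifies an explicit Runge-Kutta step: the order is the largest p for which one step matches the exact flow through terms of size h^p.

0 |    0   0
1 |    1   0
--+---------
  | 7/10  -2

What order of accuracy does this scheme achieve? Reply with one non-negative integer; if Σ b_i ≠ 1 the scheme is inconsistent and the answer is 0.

0

b = (7/10, -2)
c = (0, 1)
Σ b_i: 7/10·1 + (-2)·1 = -13/10 ≠ 1 ⇒ order 0.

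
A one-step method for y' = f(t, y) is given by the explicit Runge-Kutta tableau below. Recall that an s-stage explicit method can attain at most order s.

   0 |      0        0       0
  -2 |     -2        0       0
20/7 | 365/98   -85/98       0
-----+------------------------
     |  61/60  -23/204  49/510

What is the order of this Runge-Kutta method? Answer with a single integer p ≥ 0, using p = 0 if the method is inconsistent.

b = (61/60, -23/204, 49/510)
c = (0, -2, 20/7)
Ac = (0, 0, 85/49)
Σ b_i: 61/60·1 + (-23/204)·1 + 49/510·1 = 1 ✓
b·c: (-23/204)·(-2) + 49/510·20/7 = 1/2 ✓
b·c²: (-23/204)·4 + 49/510·400/49 = 1/3 ✓
b·Ac: 49/510·85/49 = 1/6 ✓; 3 stages ⇒ order 3.

3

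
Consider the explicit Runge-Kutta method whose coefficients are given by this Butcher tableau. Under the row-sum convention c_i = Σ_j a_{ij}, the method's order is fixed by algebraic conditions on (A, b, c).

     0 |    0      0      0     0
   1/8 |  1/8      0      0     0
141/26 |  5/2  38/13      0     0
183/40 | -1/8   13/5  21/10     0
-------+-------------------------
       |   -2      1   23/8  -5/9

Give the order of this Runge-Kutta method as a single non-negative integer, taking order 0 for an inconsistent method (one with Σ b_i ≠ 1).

0

b = (-2, 1, 23/8, -5/9)
c = (0, 1/8, 141/26, 183/40)
Ac = (0, 0, 19/52, 6091/520)
Σ b_i: (-2)·1 + 1·1 + 23/8·1 + (-5/9)·1 = 95/72 ≠ 1 ⇒ order 0.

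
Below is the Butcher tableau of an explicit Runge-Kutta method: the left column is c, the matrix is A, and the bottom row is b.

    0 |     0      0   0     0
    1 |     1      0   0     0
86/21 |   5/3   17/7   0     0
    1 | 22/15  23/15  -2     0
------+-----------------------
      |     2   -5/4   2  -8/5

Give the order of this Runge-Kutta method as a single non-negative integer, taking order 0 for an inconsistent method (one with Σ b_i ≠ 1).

0

b = (2, -5/4, 2, -8/5)
c = (0, 1, 86/21, 1)
Ac = (0, 0, 17/7, -233/35)
Σ b_i: 2·1 + (-5/4)·1 + 2·1 + (-8/5)·1 = 23/20 ≠ 1 ⇒ order 0.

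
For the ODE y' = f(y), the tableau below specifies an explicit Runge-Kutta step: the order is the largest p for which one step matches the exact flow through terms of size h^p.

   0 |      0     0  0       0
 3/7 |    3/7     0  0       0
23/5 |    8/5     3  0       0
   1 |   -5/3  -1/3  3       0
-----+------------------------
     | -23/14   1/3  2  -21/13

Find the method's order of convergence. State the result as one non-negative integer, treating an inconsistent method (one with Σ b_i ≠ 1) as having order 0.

b = (-23/14, 1/3, 2, -21/13)
c = (0, 3/7, 23/5, 1)
Ac = (0, 0, 9/7, 478/35)
Σ b_i: (-23/14)·1 + 1/3·1 + 2·1 + (-21/13)·1 = -505/546 ≠ 1 ⇒ order 0.

0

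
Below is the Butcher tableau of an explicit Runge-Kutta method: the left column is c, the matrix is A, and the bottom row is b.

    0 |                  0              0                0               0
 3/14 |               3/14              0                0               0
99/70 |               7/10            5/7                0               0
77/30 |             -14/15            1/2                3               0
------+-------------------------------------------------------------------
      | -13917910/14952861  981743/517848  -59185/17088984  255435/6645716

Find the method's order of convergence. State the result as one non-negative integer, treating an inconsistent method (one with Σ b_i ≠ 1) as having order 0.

3

b = (-13917910/14952861, 981743/517848, -59185/17088984, 255435/6645716)
c = (0, 3/14, 99/70, 77/30)
Ac = (0, 0, 15/98, 87/20)
Σ b_i: (-13917910/14952861)·1 + 981743/517848·1 + (-59185/17088984)·1 + 255435/6645716·1 = 1 ✓
b·c: 981743/517848·3/14 + (-59185/17088984)·99/70 + 255435/6645716·77/30 = 1/2 ✓
b·c²: 981743/517848·9/196 + (-59185/17088984)·9801/4900 + 255435/6645716·5929/900 = 1/3 ✓
b·Ac: (-59185/17088984)·15/98 + 255435/6645716·87/20 = 1/6 ✓
b·c³: 981743/517848·27/2744 + (-59185/17088984)·970299/343000 + 255435/6645716·456533/27000 = 12792611/19419300 ≠ 1/4 ⇒ order 3.
b·(c∘Ac): (-59185/17088984)·297/1372 + 255435/6645716·2233/200 = 36233901/84581840 ≠ 1/8
b·Ac²: (-59185/17088984)·45/1372 + 255435/6645716·8433/1400 = 2446621/10572730 ≠ 1/12
b·A²c: 255435/6645716·45/98 = 11494575/651280168 ≠ 1/24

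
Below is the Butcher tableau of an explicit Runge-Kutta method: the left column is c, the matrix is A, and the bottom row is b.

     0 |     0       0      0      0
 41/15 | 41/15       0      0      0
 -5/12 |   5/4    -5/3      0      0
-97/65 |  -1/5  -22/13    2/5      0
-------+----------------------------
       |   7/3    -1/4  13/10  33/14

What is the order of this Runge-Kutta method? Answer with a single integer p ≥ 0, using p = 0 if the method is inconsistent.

b = (7/3, -1/4, 13/10, 33/14)
c = (0, 41/15, -5/12, -97/65)
Ac = (0, 0, -41/9, -623/130)
Σ b_i: 7/3·1 + (-1/4)·1 + 13/10·1 + 33/14·1 = 2411/420 ≠ 1 ⇒ order 0.

0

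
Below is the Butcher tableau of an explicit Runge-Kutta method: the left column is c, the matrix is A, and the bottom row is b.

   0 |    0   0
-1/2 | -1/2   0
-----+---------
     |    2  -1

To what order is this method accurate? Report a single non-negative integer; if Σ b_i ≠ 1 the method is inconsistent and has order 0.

2

b = (2, -1)
c = (0, -1/2)
Σ b_i: 2·1 + (-1)·1 = 1 ✓
b·c: (-1)·(-1/2) = 1/2 ✓; 2 stages ⇒ order 2.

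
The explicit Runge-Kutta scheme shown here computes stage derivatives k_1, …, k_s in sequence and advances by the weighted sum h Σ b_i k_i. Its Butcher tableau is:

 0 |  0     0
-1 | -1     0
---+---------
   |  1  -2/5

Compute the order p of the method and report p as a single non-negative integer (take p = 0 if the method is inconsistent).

b = (1, -2/5)
c = (0, -1)
Σ b_i: 1·1 + (-2/5)·1 = 3/5 ≠ 1 ⇒ order 0.

0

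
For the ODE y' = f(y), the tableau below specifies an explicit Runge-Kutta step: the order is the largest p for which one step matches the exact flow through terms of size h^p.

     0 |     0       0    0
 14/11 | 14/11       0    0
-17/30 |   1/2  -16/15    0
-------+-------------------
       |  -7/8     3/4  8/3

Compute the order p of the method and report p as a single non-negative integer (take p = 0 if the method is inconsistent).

0

b = (-7/8, 3/4, 8/3)
c = (0, 14/11, -17/30)
Ac = (0, 0, -224/165)
Σ b_i: (-7/8)·1 + 3/4·1 + 8/3·1 = 61/24 ≠ 1 ⇒ order 0.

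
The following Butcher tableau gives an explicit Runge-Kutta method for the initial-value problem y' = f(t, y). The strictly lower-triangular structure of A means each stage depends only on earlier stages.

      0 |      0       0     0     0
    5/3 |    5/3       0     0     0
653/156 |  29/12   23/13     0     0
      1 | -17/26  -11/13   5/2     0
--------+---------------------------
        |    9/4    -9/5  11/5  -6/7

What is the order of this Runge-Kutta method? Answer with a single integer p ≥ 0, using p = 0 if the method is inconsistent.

b = (9/4, -9/5, 11/5, -6/7)
c = (0, 5/3, 653/156, 1)
Ac = (0, 0, 115/39, 2825/312)
Σ b_i: 9/4·1 + (-9/5)·1 + 11/5·1 + (-6/7)·1 = 251/140 ≠ 1 ⇒ order 0.

0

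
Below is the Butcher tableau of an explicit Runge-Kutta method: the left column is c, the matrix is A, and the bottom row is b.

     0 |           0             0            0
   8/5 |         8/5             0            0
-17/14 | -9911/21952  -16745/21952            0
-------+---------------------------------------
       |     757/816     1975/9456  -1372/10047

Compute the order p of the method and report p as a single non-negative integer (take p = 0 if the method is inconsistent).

3

b = (757/816, 1975/9456, -1372/10047)
c = (0, 8/5, -17/14)
Ac = (0, 0, -3349/2744)
Σ b_i: 757/816·1 + 1975/9456·1 + (-1372/10047)·1 = 1 ✓
b·c: 1975/9456·8/5 + (-1372/10047)·(-17/14) = 1/2 ✓
b·c²: 1975/9456·64/25 + (-1372/10047)·289/196 = 1/3 ✓
b·Ac: (-1372/10047)·(-3349/2744) = 1/6 ✓; 3 stages ⇒ order 3.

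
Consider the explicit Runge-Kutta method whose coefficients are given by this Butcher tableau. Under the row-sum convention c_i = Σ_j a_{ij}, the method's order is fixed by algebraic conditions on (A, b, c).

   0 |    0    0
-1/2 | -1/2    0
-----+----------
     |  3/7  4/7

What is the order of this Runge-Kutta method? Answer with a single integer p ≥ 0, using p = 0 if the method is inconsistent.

b = (3/7, 4/7)
c = (0, -1/2)
Σ b_i: 3/7·1 + 4/7·1 = 1 ✓
b·c: 4/7·(-1/2) = -2/7 ≠ 1/2 ⇒ order 1.

1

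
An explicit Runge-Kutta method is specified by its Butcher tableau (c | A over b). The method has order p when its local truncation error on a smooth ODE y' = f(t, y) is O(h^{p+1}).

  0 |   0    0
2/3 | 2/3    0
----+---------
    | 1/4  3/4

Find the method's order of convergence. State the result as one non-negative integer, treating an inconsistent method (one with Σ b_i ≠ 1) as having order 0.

2

b = (1/4, 3/4)
c = (0, 2/3)
Σ b_i: 1/4·1 + 3/4·1 = 1 ✓
b·c: 3/4·2/3 = 1/2 ✓; 2 stages ⇒ order 2.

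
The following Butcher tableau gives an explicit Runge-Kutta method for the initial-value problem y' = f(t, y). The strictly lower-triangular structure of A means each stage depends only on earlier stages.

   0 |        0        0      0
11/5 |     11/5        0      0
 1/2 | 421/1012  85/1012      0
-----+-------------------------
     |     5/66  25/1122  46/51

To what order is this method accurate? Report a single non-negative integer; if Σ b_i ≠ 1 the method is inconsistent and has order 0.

3

b = (5/66, 25/1122, 46/51)
c = (0, 11/5, 1/2)
Ac = (0, 0, 17/92)
Σ b_i: 5/66·1 + 25/1122·1 + 46/51·1 = 1 ✓
b·c: 25/1122·11/5 + 46/51·1/2 = 1/2 ✓
b·c²: 25/1122·121/25 + 46/51·1/4 = 1/3 ✓
b·Ac: 46/51·17/92 = 1/6 ✓; 3 stages ⇒ order 3.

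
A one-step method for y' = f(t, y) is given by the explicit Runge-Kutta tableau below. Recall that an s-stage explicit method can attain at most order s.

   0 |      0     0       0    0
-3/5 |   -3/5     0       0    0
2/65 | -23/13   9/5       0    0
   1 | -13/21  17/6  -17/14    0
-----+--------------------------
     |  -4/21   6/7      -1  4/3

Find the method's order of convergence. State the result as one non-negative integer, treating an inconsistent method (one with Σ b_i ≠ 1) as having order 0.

b = (-4/21, 6/7, -1, 4/3)
c = (0, -3/5, 2/65, 1)
Ac = (0, 0, -27/25, -1581/910)
Σ b_i: (-4/21)·1 + 6/7·1 + (-1)·1 + 4/3·1 = 1 ✓
b·c: 6/7·(-3/5) + (-1)·2/65 + 4/3·1 = 1076/1365 ≠ 1/2 ⇒ order 1.

1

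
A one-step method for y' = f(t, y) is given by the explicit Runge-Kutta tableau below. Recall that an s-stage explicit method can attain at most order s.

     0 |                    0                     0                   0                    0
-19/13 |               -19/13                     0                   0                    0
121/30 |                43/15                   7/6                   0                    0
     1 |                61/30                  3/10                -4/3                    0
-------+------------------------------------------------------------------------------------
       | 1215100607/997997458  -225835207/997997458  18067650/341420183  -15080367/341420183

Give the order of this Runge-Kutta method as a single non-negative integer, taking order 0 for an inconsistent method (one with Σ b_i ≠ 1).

b = (1215100607/997997458, -225835207/997997458, 18067650/341420183, -15080367/341420183)
c = (0, -19/13, 121/30, 1)
Ac = (0, 0, -133/78, -1361/234)
Σ b_i: 1215100607/997997458·1 + (-225835207/997997458)·1 + 18067650/341420183·1 + (-15080367/341420183)·1 = 1 ✓
b·c: (-225835207/997997458)·(-19/13) + 18067650/341420183·121/30 + (-15080367/341420183)·1 = 1/2 ✓
b·c²: (-225835207/997997458)·361/169 + 18067650/341420183·14641/900 + (-15080367/341420183)·1 = 1/3 ✓
b·Ac: 18067650/341420183·(-133/78) + (-15080367/341420183)·(-1361/234) = 1/6 ✓
b·c³: (-225835207/997997458)·(-6859/2197) + 18067650/341420183·1771561/27000 + (-15080367/341420183)·1 = 254088312421/61455632940 ≠ 1/4 ⇒ order 3.
b·(c∘Ac): 18067650/341420183·(-16093/2340) + (-15080367/341420183)·(-1361/234) = -36546537/341420183 ≠ 1/8
b·Ac²: 18067650/341420183·2527/1014 + (-15080367/341420183)·(-4802453/228150) = 2120399175359/1997308070550 ≠ 1/12
b·A²c: (-15080367/341420183)·266/117 = -1337125874/13315387137 ≠ 1/24

3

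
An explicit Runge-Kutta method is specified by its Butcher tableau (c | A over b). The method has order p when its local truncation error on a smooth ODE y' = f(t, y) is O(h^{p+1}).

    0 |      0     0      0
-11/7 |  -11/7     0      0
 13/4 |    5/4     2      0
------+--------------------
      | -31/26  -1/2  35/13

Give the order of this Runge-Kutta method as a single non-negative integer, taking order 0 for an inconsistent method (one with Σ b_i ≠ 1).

b = (-31/26, -1/2, 35/13)
c = (0, -11/7, 13/4)
Ac = (0, 0, -22/7)
Σ b_i: (-31/26)·1 + (-1/2)·1 + 35/13·1 = 1 ✓
b·c: (-1/2)·(-11/7) + 35/13·13/4 = 267/28 ≠ 1/2 ⇒ order 1.

1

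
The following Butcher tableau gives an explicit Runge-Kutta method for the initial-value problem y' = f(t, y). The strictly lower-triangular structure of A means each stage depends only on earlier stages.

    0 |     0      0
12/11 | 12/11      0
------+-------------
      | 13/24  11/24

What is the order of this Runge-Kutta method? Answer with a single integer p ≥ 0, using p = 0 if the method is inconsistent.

2

b = (13/24, 11/24)
c = (0, 12/11)
Σ b_i: 13/24·1 + 11/24·1 = 1 ✓
b·c: 11/24·12/11 = 1/2 ✓; 2 stages ⇒ order 2.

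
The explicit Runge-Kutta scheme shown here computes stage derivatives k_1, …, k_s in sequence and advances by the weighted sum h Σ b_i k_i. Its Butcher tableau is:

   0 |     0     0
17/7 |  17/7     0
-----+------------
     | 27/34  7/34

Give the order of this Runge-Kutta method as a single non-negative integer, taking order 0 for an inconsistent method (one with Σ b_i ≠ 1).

2

b = (27/34, 7/34)
c = (0, 17/7)
Σ b_i: 27/34·1 + 7/34·1 = 1 ✓
b·c: 7/34·17/7 = 1/2 ✓; 2 stages ⇒ order 2.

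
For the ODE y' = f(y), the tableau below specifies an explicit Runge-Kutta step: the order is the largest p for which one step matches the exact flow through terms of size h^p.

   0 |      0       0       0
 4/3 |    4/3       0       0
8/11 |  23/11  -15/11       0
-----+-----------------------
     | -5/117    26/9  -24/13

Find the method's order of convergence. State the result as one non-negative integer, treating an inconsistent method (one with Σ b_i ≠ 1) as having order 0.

1

b = (-5/117, 26/9, -24/13)
c = (0, 4/3, 8/11)
Ac = (0, 0, -20/11)
Σ b_i: (-5/117)·1 + 26/9·1 + (-24/13)·1 = 1 ✓
b·c: 26/9·4/3 + (-24/13)·8/11 = 9688/3861 ≠ 1/2 ⇒ order 1.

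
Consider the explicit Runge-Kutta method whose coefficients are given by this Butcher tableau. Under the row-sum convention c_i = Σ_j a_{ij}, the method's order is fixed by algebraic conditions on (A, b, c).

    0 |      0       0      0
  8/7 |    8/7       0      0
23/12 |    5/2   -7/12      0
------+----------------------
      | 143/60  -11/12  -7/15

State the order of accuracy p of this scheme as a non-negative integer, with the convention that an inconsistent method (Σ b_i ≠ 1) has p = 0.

b = (143/60, -11/12, -7/15)
c = (0, 8/7, 23/12)
Ac = (0, 0, -2/3)
Σ b_i: 143/60·1 + (-11/12)·1 + (-7/15)·1 = 1 ✓
b·c: (-11/12)·8/7 + (-7/15)·23/12 = -2447/1260 ≠ 1/2 ⇒ order 1.

1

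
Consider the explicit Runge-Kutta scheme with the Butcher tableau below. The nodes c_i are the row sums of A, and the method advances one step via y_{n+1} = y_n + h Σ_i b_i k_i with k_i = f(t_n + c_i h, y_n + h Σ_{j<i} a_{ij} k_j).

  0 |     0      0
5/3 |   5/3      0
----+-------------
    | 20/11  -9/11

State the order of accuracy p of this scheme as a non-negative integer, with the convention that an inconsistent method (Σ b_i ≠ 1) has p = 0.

1

b = (20/11, -9/11)
c = (0, 5/3)
Σ b_i: 20/11·1 + (-9/11)·1 = 1 ✓
b·c: (-9/11)·5/3 = -15/11 ≠ 1/2 ⇒ order 1.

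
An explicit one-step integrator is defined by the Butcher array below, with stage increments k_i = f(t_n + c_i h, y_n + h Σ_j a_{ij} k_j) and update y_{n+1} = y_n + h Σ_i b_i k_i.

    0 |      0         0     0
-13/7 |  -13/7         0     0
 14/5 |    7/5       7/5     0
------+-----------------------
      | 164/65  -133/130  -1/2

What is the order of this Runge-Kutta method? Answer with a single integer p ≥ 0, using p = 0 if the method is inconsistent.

b = (164/65, -133/130, -1/2)
c = (0, -13/7, 14/5)
Ac = (0, 0, -13/5)
Σ b_i: 164/65·1 + (-133/130)·1 + (-1/2)·1 = 1 ✓
b·c: (-133/130)·(-13/7) + (-1/2)·14/5 = 1/2 ✓
b·c²: (-133/130)·169/49 + (-1/2)·196/25 = -2607/350 ≠ 1/3 ⇒ order 2.
b·Ac: (-1/2)·(-13/5) = 13/10 ≠ 1/6

2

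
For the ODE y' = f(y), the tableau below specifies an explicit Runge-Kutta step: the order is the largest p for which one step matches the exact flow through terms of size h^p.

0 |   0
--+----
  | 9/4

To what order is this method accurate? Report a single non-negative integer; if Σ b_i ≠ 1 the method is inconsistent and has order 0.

0

b = (9/4)
c = (0)
Σ b_i: 9/4·1 = 9/4 ≠ 1 ⇒ order 0.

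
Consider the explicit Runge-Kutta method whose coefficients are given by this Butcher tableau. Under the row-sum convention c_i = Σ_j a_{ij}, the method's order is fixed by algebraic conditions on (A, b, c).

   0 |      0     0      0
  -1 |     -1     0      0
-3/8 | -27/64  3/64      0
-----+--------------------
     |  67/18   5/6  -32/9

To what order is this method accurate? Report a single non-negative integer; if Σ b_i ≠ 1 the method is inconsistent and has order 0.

b = (67/18, 5/6, -32/9)
c = (0, -1, -3/8)
Ac = (0, 0, -3/64)
Σ b_i: 67/18·1 + 5/6·1 + (-32/9)·1 = 1 ✓
b·c: 5/6·(-1) + (-32/9)·(-3/8) = 1/2 ✓
b·c²: 5/6·1 + (-32/9)·9/64 = 1/3 ✓
b·Ac: (-32/9)·(-3/64) = 1/6 ✓; 3 stages ⇒ order 3.

3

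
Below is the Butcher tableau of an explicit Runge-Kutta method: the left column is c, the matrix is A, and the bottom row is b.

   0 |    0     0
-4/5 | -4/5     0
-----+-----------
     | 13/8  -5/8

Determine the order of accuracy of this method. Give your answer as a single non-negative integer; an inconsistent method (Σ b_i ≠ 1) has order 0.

b = (13/8, -5/8)
c = (0, -4/5)
Σ b_i: 13/8·1 + (-5/8)·1 = 1 ✓
b·c: (-5/8)·(-4/5) = 1/2 ✓; 2 stages ⇒ order 2.

2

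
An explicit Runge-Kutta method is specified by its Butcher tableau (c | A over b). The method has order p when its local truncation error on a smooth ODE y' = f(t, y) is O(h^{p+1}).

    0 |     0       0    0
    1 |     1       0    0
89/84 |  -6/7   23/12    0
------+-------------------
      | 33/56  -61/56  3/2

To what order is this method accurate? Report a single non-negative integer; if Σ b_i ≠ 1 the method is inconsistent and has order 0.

2

b = (33/56, -61/56, 3/2)
c = (0, 1, 89/84)
Ac = (0, 0, 23/12)
Σ b_i: 33/56·1 + (-61/56)·1 + 3/2·1 = 1 ✓
b·c: (-61/56)·1 + 3/2·89/84 = 1/2 ✓
b·c²: (-61/56)·1 + 3/2·7921/7056 = 2797/4704 ≠ 1/3 ⇒ order 2.
b·Ac: 3/2·23/12 = 23/8 ≠ 1/6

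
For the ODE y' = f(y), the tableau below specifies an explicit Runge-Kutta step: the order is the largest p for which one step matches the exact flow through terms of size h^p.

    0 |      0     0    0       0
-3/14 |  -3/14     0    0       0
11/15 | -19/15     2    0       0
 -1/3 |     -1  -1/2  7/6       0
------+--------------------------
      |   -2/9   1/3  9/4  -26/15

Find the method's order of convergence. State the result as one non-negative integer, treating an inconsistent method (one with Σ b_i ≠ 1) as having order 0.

b = (-2/9, 1/3, 9/4, -26/15)
c = (0, -3/14, 11/15, -1/3)
Ac = (0, 0, -3/7, 1213/1260)
Σ b_i: (-2/9)·1 + 1/3·1 + 9/4·1 + (-26/15)·1 = 113/180 ≠ 1 ⇒ order 0.

0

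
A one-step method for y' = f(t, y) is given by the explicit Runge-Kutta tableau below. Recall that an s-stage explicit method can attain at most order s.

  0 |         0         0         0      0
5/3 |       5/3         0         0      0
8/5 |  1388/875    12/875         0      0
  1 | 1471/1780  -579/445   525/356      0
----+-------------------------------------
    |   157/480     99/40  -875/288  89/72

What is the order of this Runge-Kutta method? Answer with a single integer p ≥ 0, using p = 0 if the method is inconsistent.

4

b = (157/480, 99/40, -875/288, 89/72)
c = (0, 5/3, 8/5, 1)
Ac = (0, 0, 4/175, 17/89)
Σ b_i: 157/480·1 + 99/40·1 + (-875/288)·1 + 89/72·1 = 1 ✓
b·c: 99/40·5/3 + (-875/288)·8/5 + 89/72·1 = 1/2 ✓
b·c²: 99/40·25/9 + (-875/288)·64/25 + 89/72·1 = 1/3 ✓
b·Ac: (-875/288)·4/175 + 89/72·17/89 = 1/6 ✓
b·c³: 99/40·125/27 + (-875/288)·512/125 + 89/72·1 = 1/4 ✓
b·(c∘Ac): (-875/288)·32/875 + 89/72·17/89 = 1/8 ✓
b·Ac²: (-875/288)·4/105 + 89/72·43/267 = 1/12 ✓
b·A²c: 89/72·3/89 = 1/24 ✓; 4 stages ⇒ order 4.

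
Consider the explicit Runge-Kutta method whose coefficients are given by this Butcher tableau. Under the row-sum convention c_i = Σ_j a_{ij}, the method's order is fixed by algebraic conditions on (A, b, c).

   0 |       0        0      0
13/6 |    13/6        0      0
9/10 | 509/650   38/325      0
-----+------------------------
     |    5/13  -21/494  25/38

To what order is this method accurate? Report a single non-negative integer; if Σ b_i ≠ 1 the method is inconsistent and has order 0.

b = (5/13, -21/494, 25/38)
c = (0, 13/6, 9/10)
Ac = (0, 0, 19/75)
Σ b_i: 5/13·1 + (-21/494)·1 + 25/38·1 = 1 ✓
b·c: (-21/494)·13/6 + 25/38·9/10 = 1/2 ✓
b·c²: (-21/494)·169/36 + 25/38·81/100 = 1/3 ✓
b·Ac: 25/38·19/75 = 1/6 ✓; 3 stages ⇒ order 3.

3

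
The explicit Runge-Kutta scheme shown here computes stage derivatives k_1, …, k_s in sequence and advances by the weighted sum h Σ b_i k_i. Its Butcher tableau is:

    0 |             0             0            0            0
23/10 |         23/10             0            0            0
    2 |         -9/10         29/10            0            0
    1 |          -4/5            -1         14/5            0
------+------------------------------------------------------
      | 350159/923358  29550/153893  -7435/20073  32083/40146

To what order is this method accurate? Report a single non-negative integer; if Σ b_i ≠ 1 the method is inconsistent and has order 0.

3

b = (350159/923358, 29550/153893, -7435/20073, 32083/40146)
c = (0, 23/10, 2, 1)
Ac = (0, 0, 667/100, 33/10)
Σ b_i: 350159/923358·1 + 29550/153893·1 + (-7435/20073)·1 + 32083/40146·1 = 1 ✓
b·c: 29550/153893·23/10 + (-7435/20073)·2 + 32083/40146·1 = 1/2 ✓
b·c²: 29550/153893·529/100 + (-7435/20073)·4 + 32083/40146·1 = 1/3 ✓
b·Ac: (-7435/20073)·667/100 + 32083/40146·33/10 = 1/6 ✓
b·c³: 29550/153893·12167/1000 + (-7435/20073)·8 + 32083/40146·1 = 23049/133820 ≠ 1/4 ⇒ order 3.
b·(c∘Ac): (-7435/20073)·667/50 + 32083/40146·33/10 = -924919/401460 ≠ 1/8
b·Ac²: (-7435/20073)·15341/1000 + 32083/40146·591/100 = -1925507/2007300 ≠ 1/12
b·A²c: 32083/40146·4669/250 = 149795527/10036500 ≠ 1/24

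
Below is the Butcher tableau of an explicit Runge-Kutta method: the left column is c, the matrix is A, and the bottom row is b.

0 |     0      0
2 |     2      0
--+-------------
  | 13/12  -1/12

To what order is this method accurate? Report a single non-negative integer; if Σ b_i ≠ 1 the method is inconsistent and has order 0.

b = (13/12, -1/12)
c = (0, 2)
Σ b_i: 13/12·1 + (-1/12)·1 = 1 ✓
b·c: (-1/12)·2 = -1/6 ≠ 1/2 ⇒ order 1.

1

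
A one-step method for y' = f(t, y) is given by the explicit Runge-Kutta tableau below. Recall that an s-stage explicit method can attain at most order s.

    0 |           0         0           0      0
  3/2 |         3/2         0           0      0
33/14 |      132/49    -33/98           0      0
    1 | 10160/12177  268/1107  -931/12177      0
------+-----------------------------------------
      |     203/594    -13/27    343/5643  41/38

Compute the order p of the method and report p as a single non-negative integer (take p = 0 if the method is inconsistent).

4

b = (203/594, -13/27, 343/5643, 41/38)
c = (0, 3/2, 33/14, 1)
Ac = (0, 0, -99/196, 15/82)
Σ b_i: 203/594·1 + (-13/27)·1 + 343/5643·1 + 41/38·1 = 1 ✓
b·c: (-13/27)·3/2 + 343/5643·33/14 + 41/38·1 = 1/2 ✓
b·c²: (-13/27)·9/4 + 343/5643·1089/196 + 41/38·1 = 1/3 ✓
b·Ac: 343/5643·(-99/196) + 41/38·15/82 = 1/6 ✓
b·c³: (-13/27)·27/8 + 343/5643·35937/2744 + 41/38·1 = 1/4 ✓
b·(c∘Ac): 343/5643·(-3267/2744) + 41/38·15/82 = 1/8 ✓
b·Ac²: 343/5643·(-297/392) + 41/38·59/492 = 1/12 ✓
b·A²c: 41/38·19/492 = 1/24 ✓; 4 stages ⇒ order 4.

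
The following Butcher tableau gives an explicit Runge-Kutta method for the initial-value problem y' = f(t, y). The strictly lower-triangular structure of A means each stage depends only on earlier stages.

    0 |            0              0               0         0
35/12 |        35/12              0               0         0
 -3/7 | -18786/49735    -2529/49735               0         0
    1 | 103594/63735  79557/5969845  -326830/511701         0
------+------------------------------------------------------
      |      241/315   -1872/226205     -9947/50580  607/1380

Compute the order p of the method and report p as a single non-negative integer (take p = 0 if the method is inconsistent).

4

b = (241/315, -1872/226205, -9947/50580, 607/1380)
c = (0, 35/12, -3/7, 1)
Ac = (0, 0, -843/5684, 759/2428)
Σ b_i: 241/315·1 + (-1872/226205)·1 + (-9947/50580)·1 + 607/1380·1 = 1 ✓
b·c: (-1872/226205)·35/12 + (-9947/50580)·(-3/7) + 607/1380·1 = 1/2 ✓
b·c²: (-1872/226205)·1225/144 + (-9947/50580)·9/49 + 607/1380·1 = 1/3 ✓
b·Ac: (-9947/50580)·(-843/5684) + 607/1380·759/2428 = 1/6 ✓
b·c³: (-1872/226205)·42875/1728 + (-9947/50580)·(-27/343) + 607/1380·1 = 1/4 ✓
b·(c∘Ac): (-9947/50580)·2529/39788 + 607/1380·759/2428 = 1/8 ✓
b·Ac²: (-9947/50580)·(-1405/3248) + 607/1380·(-115/29136) = 1/12 ✓
b·A²c: 607/1380·115/1214 = 1/24 ✓; 4 stages ⇒ order 4.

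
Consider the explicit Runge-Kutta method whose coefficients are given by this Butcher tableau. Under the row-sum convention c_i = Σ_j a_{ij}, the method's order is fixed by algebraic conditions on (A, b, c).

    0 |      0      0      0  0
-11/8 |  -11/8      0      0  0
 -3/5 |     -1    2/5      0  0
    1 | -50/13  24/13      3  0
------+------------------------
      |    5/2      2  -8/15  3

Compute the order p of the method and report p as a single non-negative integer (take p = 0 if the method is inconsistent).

0

b = (5/2, 2, -8/15, 3)
c = (0, -11/8, -3/5, 1)
Ac = (0, 0, -11/20, -282/65)
Σ b_i: 5/2·1 + 2·1 + (-8/15)·1 + 3·1 = 209/30 ≠ 1 ⇒ order 0.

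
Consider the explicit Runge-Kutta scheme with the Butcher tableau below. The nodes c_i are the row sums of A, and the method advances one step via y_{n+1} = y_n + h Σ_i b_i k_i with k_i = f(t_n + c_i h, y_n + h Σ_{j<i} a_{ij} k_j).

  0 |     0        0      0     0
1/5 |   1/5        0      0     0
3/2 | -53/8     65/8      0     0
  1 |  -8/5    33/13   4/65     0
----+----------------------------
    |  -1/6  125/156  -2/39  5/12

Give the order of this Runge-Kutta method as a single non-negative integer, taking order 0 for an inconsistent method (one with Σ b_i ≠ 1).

4

b = (-1/6, 125/156, -2/39, 5/12)
c = (0, 1/5, 3/2, 1)
Ac = (0, 0, 13/8, 3/5)
Σ b_i: (-1/6)·1 + 125/156·1 + (-2/39)·1 + 5/12·1 = 1 ✓
b·c: 125/156·1/5 + (-2/39)·3/2 + 5/12·1 = 1/2 ✓
b·c²: 125/156·1/25 + (-2/39)·9/4 + 5/12·1 = 1/3 ✓
b·Ac: (-2/39)·13/8 + 5/12·3/5 = 1/6 ✓
b·c³: 125/156·1/125 + (-2/39)·27/8 + 5/12·1 = 1/4 ✓
b·(c∘Ac): (-2/39)·39/16 + 5/12·3/5 = 1/8 ✓
b·Ac²: (-2/39)·13/40 + 5/12·6/25 = 1/12 ✓
b·A²c: 5/12·1/10 = 1/24 ✓; 4 stages ⇒ order 4.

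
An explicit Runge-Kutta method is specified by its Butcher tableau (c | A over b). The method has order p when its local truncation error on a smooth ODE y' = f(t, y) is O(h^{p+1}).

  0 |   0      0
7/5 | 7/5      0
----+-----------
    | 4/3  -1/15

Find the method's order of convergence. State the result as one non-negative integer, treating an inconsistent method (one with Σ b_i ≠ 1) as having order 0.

0

b = (4/3, -1/15)
c = (0, 7/5)
Σ b_i: 4/3·1 + (-1/15)·1 = 19/15 ≠ 1 ⇒ order 0.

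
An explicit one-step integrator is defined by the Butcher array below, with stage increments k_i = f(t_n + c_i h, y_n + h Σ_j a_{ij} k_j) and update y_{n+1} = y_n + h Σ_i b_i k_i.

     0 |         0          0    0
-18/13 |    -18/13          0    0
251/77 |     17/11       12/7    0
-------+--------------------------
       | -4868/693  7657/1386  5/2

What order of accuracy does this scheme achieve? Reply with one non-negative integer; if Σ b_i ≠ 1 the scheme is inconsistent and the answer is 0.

2

b = (-4868/693, 7657/1386, 5/2)
c = (0, -18/13, 251/77)
Ac = (0, 0, -216/91)
Σ b_i: (-4868/693)·1 + 7657/1386·1 + 5/2·1 = 1 ✓
b·c: 7657/1386·(-18/13) + 5/2·251/77 = 1/2 ✓
b·c²: 7657/1386·324/169 + 5/2·63001/5929 = 5727773/154154 ≠ 1/3 ⇒ order 2.
b·Ac: 5/2·(-216/91) = -540/91 ≠ 1/6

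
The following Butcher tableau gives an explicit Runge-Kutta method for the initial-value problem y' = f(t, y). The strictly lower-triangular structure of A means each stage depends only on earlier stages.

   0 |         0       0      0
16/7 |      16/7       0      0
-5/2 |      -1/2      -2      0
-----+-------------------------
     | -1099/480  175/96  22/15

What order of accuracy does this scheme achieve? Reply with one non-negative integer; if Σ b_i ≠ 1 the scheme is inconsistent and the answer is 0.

b = (-1099/480, 175/96, 22/15)
c = (0, 16/7, -5/2)
Ac = (0, 0, -32/7)
Σ b_i: (-1099/480)·1 + 175/96·1 + 22/15·1 = 1 ✓
b·c: 175/96·16/7 + 22/15·(-5/2) = 1/2 ✓
b·c²: 175/96·256/49 + 22/15·25/4 = 785/42 ≠ 1/3 ⇒ order 2.
b·Ac: 22/15·(-32/7) = -704/105 ≠ 1/6

2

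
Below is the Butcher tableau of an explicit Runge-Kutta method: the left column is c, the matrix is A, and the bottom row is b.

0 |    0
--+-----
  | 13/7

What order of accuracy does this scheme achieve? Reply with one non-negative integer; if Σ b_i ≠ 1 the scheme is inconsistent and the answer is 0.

b = (13/7)
c = (0)
Σ b_i: 13/7·1 = 13/7 ≠ 1 ⇒ order 0.

0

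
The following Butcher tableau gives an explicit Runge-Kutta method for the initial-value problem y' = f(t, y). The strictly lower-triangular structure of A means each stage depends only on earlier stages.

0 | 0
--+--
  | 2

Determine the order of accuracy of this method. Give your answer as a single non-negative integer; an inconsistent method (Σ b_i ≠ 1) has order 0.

0

b = (2)
c = (0)
Σ b_i: 2·1 = 2 ≠ 1 ⇒ order 0.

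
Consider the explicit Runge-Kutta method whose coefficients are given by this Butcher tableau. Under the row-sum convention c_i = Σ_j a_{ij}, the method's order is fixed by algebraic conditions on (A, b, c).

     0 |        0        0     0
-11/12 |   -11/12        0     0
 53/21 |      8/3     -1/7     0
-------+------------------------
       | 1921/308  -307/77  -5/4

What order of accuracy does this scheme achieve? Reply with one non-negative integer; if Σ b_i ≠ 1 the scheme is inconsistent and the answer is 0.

2

b = (1921/308, -307/77, -5/4)
c = (0, -11/12, 53/21)
Ac = (0, 0, 11/84)
Σ b_i: 1921/308·1 + (-307/77)·1 + (-5/4)·1 = 1 ✓
b·c: (-307/77)·(-11/12) + (-5/4)·53/21 = 1/2 ✓
b·c²: (-307/77)·121/144 + (-5/4)·2809/441 = -79819/7056 ≠ 1/3 ⇒ order 2.
b·Ac: (-5/4)·11/84 = -55/336 ≠ 1/6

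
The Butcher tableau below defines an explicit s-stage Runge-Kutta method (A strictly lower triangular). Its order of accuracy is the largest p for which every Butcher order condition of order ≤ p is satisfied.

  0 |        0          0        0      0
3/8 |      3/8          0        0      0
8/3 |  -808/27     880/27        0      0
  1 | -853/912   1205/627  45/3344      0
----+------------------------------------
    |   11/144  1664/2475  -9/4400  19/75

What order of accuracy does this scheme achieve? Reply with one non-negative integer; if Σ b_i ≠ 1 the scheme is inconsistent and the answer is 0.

b = (11/144, 1664/2475, -9/4400, 19/75)
c = (0, 3/8, 8/3, 1)
Ac = (0, 0, 110/9, 115/152)
Σ b_i: 11/144·1 + 1664/2475·1 + (-9/4400)·1 + 19/75·1 = 1 ✓
b·c: 1664/2475·3/8 + (-9/4400)·8/3 + 19/75·1 = 1/2 ✓
b·c²: 1664/2475·9/64 + (-9/4400)·64/9 + 19/75·1 = 1/3 ✓
b·Ac: (-9/4400)·110/9 + 19/75·115/152 = 1/6 ✓
b·c³: 1664/2475·27/512 + (-9/4400)·512/27 + 19/75·1 = 1/4 ✓
b·(c∘Ac): (-9/4400)·880/27 + 19/75·115/152 = 1/8 ✓
b·Ac²: (-9/4400)·55/12 + 19/75·445/1216 = 1/12 ✓
b·A²c: 19/75·25/152 = 1/24 ✓; 4 stages ⇒ order 4.

4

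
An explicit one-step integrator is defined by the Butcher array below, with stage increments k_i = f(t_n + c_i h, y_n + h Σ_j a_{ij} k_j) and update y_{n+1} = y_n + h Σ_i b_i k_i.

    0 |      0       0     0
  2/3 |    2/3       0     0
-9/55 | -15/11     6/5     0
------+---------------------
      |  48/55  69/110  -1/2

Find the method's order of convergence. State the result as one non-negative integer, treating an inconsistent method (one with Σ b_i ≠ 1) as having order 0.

b = (48/55, 69/110, -1/2)
c = (0, 2/3, -9/55)
Ac = (0, 0, 4/5)
Σ b_i: 48/55·1 + 69/110·1 + (-1/2)·1 = 1 ✓
b·c: 69/110·2/3 + (-1/2)·(-9/55) = 1/2 ✓
b·c²: 69/110·4/9 + (-1/2)·81/3025 = 4817/18150 ≠ 1/3 ⇒ order 2.
b·Ac: (-1/2)·4/5 = -2/5 ≠ 1/6

2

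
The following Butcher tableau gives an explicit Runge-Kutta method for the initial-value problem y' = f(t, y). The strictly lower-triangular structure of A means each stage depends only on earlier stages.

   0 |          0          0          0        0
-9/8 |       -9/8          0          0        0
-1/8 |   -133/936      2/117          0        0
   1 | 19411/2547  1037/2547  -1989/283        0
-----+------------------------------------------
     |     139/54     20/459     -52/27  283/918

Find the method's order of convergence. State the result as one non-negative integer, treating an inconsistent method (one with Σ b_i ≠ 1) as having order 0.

4

b = (139/54, 20/459, -52/27, 283/918)
c = (0, -9/8, -1/8, 1)
Ac = (0, 0, -1/52, 119/283)
Σ b_i: 139/54·1 + 20/459·1 + (-52/27)·1 + 283/918·1 = 1 ✓
b·c: 20/459·(-9/8) + (-52/27)·(-1/8) + 283/918·1 = 1/2 ✓
b·c²: 20/459·81/64 + (-52/27)·1/64 + 283/918·1 = 1/3 ✓
b·Ac: (-52/27)·(-1/52) + 283/918·119/283 = 1/6 ✓
b·c³: 20/459·(-729/512) + (-52/27)·(-1/512) + 283/918·1 = 1/4 ✓
b·(c∘Ac): (-52/27)·1/416 + 283/918·119/283 = 1/8 ✓
b·Ac²: (-52/27)·9/416 + 283/918·459/1132 = 1/12 ✓
b·A²c: 283/918·153/1132 = 1/24 ✓; 4 stages ⇒ order 4.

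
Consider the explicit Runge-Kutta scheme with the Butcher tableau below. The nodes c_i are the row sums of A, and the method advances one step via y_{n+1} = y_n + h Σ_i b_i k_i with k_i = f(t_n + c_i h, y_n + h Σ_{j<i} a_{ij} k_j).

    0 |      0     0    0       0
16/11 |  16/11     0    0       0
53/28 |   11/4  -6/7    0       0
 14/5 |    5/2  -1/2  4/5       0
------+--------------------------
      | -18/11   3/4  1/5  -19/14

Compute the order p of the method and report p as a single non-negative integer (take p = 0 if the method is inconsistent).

b = (-18/11, 3/4, 1/5, -19/14)
c = (0, 16/11, 53/28, 14/5)
Ac = (0, 0, -96/77, 303/385)
Σ b_i: (-18/11)·1 + 3/4·1 + 1/5·1 + (-19/14)·1 = -3147/1540 ≠ 1 ⇒ order 0.

0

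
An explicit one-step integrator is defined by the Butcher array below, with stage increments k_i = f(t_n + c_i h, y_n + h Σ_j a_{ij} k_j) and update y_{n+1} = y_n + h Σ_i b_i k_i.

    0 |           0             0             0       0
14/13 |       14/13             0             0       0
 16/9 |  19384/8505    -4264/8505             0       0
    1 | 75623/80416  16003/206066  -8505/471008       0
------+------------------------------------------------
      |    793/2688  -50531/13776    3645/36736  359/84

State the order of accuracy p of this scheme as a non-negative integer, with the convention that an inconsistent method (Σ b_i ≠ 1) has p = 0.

b = (793/2688, -50531/13776, 3645/36736, 359/84)
c = (0, 14/13, 16/9, 1)
Ac = (0, 0, -656/1215, 37/718)
Σ b_i: 793/2688·1 + (-50531/13776)·1 + 3645/36736·1 + 359/84·1 = 1 ✓
b·c: (-50531/13776)·14/13 + 3645/36736·16/9 + 359/84·1 = 1/2 ✓
b·c²: (-50531/13776)·196/169 + 3645/36736·256/81 + 359/84·1 = 1/3 ✓
b·Ac: 3645/36736·(-656/1215) + 359/84·37/718 = 1/6 ✓
b·c³: (-50531/13776)·2744/2197 + 3645/36736·4096/729 + 359/84·1 = 1/4 ✓
b·(c∘Ac): 3645/36736·(-10496/10935) + 359/84·37/718 = 1/8 ✓
b·Ac²: 3645/36736·(-9184/15795) + 359/84·154/4667 = 1/12 ✓
b·A²c: 359/84·7/718 = 1/24 ✓; 4 stages ⇒ order 4.

4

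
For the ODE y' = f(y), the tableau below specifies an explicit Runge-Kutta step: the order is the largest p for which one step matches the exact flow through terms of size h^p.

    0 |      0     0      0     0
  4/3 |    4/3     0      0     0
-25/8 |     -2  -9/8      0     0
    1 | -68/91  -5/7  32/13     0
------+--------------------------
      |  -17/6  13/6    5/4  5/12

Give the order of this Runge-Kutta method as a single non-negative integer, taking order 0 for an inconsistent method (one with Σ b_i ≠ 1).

b = (-17/6, 13/6, 5/4, 5/12)
c = (0, 4/3, -25/8, 1)
Ac = (0, 0, -3/2, -2360/273)
Σ b_i: (-17/6)·1 + 13/6·1 + 5/4·1 + 5/12·1 = 1 ✓
b·c: 13/6·4/3 + 5/4·(-25/8) + 5/12·1 = -173/288 ≠ 1/2 ⇒ order 1.

1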